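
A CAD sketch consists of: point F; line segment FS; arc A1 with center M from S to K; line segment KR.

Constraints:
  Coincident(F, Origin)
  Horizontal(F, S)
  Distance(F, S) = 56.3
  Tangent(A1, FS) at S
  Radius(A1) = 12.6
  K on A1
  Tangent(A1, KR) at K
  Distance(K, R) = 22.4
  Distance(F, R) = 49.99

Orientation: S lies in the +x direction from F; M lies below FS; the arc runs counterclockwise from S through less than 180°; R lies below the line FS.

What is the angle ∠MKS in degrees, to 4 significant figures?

51.71°

Checks: |MS| = 12.60 ✓; |MK| = 12.60 ✓; ∠(MK, KR) = 90.00° ✓; |KR| = 22.40 ✓; |FR| = 49.99 ✓.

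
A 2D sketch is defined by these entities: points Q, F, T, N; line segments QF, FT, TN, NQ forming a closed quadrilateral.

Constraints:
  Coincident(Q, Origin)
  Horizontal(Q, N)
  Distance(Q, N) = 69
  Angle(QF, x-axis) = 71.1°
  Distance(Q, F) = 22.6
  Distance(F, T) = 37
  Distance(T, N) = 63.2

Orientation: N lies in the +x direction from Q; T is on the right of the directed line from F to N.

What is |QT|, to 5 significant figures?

17.438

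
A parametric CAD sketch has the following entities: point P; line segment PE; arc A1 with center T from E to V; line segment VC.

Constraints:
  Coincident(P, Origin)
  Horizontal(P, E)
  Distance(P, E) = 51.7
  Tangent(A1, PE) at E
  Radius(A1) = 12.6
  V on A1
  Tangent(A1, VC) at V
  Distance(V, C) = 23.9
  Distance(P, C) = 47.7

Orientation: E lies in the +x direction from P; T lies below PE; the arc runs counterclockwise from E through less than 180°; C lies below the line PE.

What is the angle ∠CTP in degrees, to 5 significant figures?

63.426°

Checks: P = (0.00, 0.00) ✓; |TV| = 12.60 ✓; ∠(TV, VC) = 90.00° ✓; |VC| = 23.90 ✓; |PC| = 47.70 ✓.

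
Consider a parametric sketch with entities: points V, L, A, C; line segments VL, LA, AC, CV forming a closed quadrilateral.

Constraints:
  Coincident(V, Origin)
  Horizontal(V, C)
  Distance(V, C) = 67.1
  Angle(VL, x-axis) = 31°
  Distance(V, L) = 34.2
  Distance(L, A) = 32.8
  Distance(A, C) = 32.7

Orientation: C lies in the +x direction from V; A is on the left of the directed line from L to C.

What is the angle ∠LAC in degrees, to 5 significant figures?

79.058°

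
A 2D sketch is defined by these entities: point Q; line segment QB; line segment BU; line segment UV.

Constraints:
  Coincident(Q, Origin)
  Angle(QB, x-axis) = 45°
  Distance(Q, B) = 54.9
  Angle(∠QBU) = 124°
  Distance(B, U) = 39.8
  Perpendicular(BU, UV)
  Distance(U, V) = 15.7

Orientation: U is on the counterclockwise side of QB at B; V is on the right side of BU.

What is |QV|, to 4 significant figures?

93.37

Q is at the origin; QB runs at 45.0° with length 54.9, so B = 54.9·(cos 45.0°, sin 45.0°) = (38.82, 38.82). ∠QBU = 124.0°, so BU runs at 45.0° + (180° − 124.0°) = 101.0° from the x-axis; with |BU| = 39.8, U = B + 39.8·(cos 101.0°, sin 101.0°) = (31.23, 77.89). BU is perpendicular to UV; with |UV| = 15.7 on the right of BU, V = U + 15.7·(0.9816, 0.1908) = (46.64, 80.88). Then |QV| = |V − Q| = 93.37.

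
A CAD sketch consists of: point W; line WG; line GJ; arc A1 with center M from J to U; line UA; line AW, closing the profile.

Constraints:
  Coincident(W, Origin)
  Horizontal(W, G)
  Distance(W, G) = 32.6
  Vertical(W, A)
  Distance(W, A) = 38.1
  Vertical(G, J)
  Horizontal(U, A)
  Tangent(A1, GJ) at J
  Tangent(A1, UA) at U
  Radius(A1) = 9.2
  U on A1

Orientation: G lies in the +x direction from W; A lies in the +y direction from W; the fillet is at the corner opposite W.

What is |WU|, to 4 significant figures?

44.71

W is at the origin; WG is horizontal with |WG| = 32.6 and G on the +x side, so G = (32.60, 0.000). W and A share the same x with |WA| = 38.1 and A on the +y side, so A = (0.000, 38.10). The virtual corner opposite W is at (32.60, 38.10). The tangent condition forces MJ to be normal to GJ and since A1 is tangent to UA there, MU ⟂ UA, with radius 9.2, so the center M sits 9.2 in from both sides at M = (23.40, 28.90). That places the tangent points at J = (32.60, 28.90) on GJ and U = (23.40, 38.10) on UA. Then |WU| = |U − W| = 44.71.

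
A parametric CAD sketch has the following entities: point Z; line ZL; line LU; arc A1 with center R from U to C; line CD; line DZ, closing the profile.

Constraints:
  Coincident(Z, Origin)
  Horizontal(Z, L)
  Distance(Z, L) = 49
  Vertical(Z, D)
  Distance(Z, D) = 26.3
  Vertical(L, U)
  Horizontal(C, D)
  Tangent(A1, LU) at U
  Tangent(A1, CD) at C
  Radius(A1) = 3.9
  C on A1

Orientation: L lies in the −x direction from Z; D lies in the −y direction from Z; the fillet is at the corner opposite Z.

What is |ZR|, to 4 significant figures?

50.36

Z is at the origin; Z and L share the same y with |ZL| = 49.0 and L on the −x side, so L = (-49.00, 0.000). ZD is vertical with |ZD| = 26.3 and D on the −y side, so D = (0.000, -26.30). The virtual corner opposite Z is at (-49.00, -26.30). The tangent condition forces RU to be normal to LU and since A1 is tangent to CD there, RC ⟂ CD, with radius 3.9, so the center R sits 3.9 in from both sides at R = (-45.10, -22.40). Then |ZR| = |R − Z| = 50.36.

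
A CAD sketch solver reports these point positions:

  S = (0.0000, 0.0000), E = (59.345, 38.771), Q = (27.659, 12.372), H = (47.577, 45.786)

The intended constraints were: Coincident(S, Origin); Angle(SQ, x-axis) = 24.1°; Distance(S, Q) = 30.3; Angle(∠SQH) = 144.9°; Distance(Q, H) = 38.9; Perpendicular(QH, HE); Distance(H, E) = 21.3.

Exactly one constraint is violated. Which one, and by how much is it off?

Distance(H, E) = 21.3 — off by 7.60.

S = (0.00, 0.00) ✓; SQ at 24.10° ✓; |SQ| = 30.30 ✓; ∠SQH = 144.9° ✓; |QH| = 38.90 ✓; ∠(QH, HE) = 90.00° ✓; |HE| = 13.70 ✗.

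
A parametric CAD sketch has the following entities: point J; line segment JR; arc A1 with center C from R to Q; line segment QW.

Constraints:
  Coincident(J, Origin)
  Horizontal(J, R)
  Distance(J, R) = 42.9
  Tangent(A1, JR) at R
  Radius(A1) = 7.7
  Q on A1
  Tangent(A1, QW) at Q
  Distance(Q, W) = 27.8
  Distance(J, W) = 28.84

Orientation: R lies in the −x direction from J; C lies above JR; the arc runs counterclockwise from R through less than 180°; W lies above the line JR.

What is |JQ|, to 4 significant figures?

37.42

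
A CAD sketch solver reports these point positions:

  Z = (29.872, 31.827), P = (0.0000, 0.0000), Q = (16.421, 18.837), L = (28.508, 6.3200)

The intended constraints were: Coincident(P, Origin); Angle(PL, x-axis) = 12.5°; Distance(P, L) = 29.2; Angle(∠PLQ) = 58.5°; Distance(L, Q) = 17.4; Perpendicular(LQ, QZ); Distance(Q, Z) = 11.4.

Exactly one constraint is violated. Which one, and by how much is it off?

Distance(Q, Z) = 11.4 — off by 7.30.

P = (0.00, 0.00) ✓; PL at 12.50° ✓; |PL| = 29.20 ✓; ∠PLQ = 58.50° ✓; |LQ| = 17.40 ✓; ∠(LQ, QZ) = 90.00° ✓; |QZ| = 18.70 ✗.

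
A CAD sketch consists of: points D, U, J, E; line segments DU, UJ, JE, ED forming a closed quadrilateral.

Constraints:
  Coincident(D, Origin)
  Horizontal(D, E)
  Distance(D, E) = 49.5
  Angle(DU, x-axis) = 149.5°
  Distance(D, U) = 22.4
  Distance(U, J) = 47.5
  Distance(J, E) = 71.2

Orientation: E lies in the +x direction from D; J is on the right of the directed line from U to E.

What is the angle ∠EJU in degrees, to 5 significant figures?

68.646°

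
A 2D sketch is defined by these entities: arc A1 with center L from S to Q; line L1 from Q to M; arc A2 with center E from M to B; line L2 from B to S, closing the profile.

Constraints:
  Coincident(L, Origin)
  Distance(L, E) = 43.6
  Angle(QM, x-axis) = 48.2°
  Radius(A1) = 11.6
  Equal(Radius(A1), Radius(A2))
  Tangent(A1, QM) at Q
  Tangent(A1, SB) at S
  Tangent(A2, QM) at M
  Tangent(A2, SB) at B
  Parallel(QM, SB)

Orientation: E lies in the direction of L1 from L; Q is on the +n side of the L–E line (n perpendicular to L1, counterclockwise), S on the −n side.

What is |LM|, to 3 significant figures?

45.1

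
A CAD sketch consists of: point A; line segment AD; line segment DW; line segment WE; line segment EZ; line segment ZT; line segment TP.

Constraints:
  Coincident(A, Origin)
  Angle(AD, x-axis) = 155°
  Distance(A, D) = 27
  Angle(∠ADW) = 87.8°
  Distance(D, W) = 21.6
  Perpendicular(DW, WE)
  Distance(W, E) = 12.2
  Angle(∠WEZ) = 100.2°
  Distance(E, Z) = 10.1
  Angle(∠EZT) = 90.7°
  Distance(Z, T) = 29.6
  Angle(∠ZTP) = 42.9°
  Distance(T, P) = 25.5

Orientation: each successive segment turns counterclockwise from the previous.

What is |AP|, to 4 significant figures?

37.21

∠EZT = 90.7° gives ZT at 146.3° from the x-axis; with |ZT| = 29.6, T = (-40.72, 11.66). ∠ZTP = 42.9° gives TP at -76.60° from the x-axis; with |TP| = 25.5, P = (-34.81, -13.14). Then |AP| = |P − A| = 37.21.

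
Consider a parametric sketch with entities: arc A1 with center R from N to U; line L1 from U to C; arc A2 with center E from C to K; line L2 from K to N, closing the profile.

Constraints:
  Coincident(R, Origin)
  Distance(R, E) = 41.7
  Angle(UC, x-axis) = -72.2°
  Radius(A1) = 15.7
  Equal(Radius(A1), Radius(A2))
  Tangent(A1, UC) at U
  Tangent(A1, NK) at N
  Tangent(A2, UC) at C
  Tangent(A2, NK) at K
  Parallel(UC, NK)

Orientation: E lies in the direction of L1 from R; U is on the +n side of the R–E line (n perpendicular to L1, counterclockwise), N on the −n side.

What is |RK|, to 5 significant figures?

44.558

The slot axis is L1's direction at -72.2°, so u = (cos -72.2°, sin -72.2°) = (0.30570, -0.95213) and n = (−sin -72.2°, cos -72.2°) = (0.95213, 0.30570). R is at the origin and E lies 41.7 along u from R, so E = 41.7·u = (12.747, -39.704). Tangency of A1 to both parallel lines with radius 15.7 puts U and N at R ± 15.7·n: U = (14.948, 4.7994), N = (-14.948, -4.7994). Equal radii place C and K the same way about E: C = E + 15.7·n = (27.696, -34.904), K = E − 15.7·n = (-2.2009, -44.503). Then |RK| = |K − R| = 44.558.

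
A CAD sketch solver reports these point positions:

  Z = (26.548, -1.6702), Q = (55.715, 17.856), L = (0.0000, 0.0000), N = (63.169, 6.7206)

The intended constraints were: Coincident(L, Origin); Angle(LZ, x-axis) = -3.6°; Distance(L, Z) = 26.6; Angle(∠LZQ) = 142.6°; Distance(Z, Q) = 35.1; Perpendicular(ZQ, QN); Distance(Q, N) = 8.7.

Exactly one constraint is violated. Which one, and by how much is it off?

Distance(Q, N) = 8.7 — off by 4.70.

L = (0.00, 0.00) ✓; LZ at -3.600° ✓; |LZ| = 26.60 ✓; ∠LZQ = 142.6° ✓; |ZQ| = 35.10 ✓; ∠(ZQ, QN) = 90.00° ✓; |QN| = 13.40 ✗.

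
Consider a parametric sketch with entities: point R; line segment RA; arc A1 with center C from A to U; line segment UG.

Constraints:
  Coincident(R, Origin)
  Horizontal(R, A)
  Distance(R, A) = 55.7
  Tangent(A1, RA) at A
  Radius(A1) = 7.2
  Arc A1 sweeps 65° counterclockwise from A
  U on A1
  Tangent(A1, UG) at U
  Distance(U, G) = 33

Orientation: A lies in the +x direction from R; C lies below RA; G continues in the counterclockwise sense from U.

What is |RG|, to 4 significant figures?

49.00

R is at the origin; RA is horizontal with |RA| = 55.7 and A on the +x side, so A = (55.70, 0.000). A1 meets RA tangentially, so CA is at right angles to RA, so C = A + (0, -7.2) = (55.70, -7.200). On A1, A sits at bearing 90° from C; a 65° counterclockwise sweep puts U at bearing 155°, so U = C + 7.2·(cos 155°, sin 155°) = (49.17, -4.157). Tangency of A1 to UG means the radius CU is perpendicular to UG, so UG runs along (−sin 155°, cos 155°); with |UG| = 33.0, G = (35.23, -34.07). Then |RG| = |G − R| = 49.00.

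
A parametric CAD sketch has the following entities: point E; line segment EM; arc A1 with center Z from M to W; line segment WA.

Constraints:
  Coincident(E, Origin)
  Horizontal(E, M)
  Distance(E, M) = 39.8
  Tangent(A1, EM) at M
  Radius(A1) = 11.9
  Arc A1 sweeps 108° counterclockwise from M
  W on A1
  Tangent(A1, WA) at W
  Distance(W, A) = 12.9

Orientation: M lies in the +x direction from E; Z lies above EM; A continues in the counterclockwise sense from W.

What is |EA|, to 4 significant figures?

54.74

E is at the origin; EM is horizontal with |EM| = 39.8 and M on the +x side, so M = (39.80, 0.000). Since A1 is tangent to EM there, ZM ⟂ EM, so Z = M + (0, 11.9) = (39.80, 11.90). On A1, M sits at bearing -90° from Z; a 108° counterclockwise sweep puts W at bearing 18°, so W = Z + 11.9·(cos 18°, sin 18°) = (51.12, 15.58). A1 meets WA tangentially, so ZW is at right angles to WA, so WA runs along (−sin 18°, cos 18°); with |WA| = 12.9, A = (47.13, 27.85). Then |EA| = |A − E| = 54.74.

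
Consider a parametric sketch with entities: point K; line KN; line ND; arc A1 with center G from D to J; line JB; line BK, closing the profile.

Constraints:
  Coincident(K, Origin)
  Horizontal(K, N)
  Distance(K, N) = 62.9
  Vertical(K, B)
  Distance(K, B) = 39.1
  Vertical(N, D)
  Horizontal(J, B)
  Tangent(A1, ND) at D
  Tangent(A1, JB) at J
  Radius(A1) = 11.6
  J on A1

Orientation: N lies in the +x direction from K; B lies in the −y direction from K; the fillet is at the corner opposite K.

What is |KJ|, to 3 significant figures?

64.5

K is at the origin; K and N share the same y with |KN| = 62.9 and N on the +x side, so N = (62.9, 0.00). K and B share the same x with |KB| = 39.1 and B on the −y side, so B = (0.00, -39.1). The virtual corner opposite K is at (62.9, -39.1). The tangent condition forces GD to be normal to ND and the tangent condition forces GJ to be normal to JB, with radius 11.6, so the center G sits 11.6 in from both sides at G = (51.3, -27.5). That places the tangent points at D = (62.9, -27.5) on ND and J = (51.3, -39.1) on JB. Then |KJ| = |J − K| = 64.5.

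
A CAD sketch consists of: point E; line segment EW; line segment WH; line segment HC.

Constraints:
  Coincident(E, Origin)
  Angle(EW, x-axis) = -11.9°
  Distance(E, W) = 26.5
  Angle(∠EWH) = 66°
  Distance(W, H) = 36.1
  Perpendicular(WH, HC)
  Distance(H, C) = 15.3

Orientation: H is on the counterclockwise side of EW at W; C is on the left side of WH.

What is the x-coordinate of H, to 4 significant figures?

18.36

E is at the origin; EW runs at -11.9° with length 26.5, so W = 26.5·(cos -11.9°, sin -11.9°) = (25.93, -5.464). ∠EWH = 66.0°, so WH runs at -11.9° + (180° − 66.0°) = 102.1° from the x-axis; with |WH| = 36.1, H = W + 36.1·(cos 102.1°, sin 102.1°) = (18.36, 29.83). So H.x = 18.36.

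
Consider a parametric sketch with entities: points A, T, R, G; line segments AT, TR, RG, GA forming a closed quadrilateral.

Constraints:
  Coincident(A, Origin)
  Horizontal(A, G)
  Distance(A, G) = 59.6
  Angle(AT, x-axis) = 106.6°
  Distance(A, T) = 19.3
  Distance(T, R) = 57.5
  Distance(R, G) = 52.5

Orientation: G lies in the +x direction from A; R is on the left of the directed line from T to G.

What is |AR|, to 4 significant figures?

65.59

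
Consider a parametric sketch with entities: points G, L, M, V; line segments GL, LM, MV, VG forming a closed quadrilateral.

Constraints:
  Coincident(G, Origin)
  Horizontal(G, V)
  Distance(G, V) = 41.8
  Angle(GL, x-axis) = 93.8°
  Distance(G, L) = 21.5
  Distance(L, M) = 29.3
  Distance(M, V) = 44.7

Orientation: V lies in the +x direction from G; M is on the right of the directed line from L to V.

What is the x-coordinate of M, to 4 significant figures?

-2.208

Checks: |LM| = 29.30 ✓; |MV| = 44.70 ✓.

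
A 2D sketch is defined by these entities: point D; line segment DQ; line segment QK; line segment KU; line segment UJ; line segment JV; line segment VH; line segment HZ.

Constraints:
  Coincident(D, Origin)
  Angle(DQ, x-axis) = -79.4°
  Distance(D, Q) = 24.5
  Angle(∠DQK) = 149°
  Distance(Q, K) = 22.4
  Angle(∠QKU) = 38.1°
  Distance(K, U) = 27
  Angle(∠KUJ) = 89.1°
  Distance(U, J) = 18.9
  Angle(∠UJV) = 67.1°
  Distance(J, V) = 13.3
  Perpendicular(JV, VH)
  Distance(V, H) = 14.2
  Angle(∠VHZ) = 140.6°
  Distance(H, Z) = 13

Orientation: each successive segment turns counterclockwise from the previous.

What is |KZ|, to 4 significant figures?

32.31

D is at the origin; DQ runs at -79.4° with length 24.5, so Q = (4.507, -24.08). ∠DQK = 149.0° gives QK at -48.40° from the x-axis; with |QK| = 22.4, K = (19.38, -40.83). ∠QKU = 38.1° gives KU at 93.50° from the x-axis; with |KU| = 27.0, U = (17.73, -13.88). ∠KUJ = 89.1° gives UJ at -175.6° from the x-axis; with |UJ| = 18.9, J = (-1.114, -15.33). ∠UJV = 67.1° gives JV at -62.70° from the x-axis; with |JV| = 13.3, V = (4.986, -27.15). JV ⟂ VH, so VH runs at 27.30°; with |VH| = 14.2, H = (17.60, -20.64). ∠VHZ = 140.6° gives HZ at 66.70° from the x-axis; with |HZ| = 13.0, Z = (22.75, -8.699). Then |KZ| = |Z − K| = 32.31.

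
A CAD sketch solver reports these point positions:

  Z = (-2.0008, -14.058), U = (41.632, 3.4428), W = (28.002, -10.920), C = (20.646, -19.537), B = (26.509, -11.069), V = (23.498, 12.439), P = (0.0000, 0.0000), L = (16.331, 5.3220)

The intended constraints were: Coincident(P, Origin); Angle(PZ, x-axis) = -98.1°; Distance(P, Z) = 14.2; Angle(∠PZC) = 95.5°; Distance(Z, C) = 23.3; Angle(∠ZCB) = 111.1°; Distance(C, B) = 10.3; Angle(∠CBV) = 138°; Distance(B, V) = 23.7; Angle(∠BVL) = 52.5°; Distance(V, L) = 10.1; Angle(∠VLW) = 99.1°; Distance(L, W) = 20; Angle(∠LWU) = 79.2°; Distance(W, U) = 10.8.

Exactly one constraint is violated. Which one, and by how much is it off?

Distance(W, U) = 10.8 — off by 9.00.

P = (0.00, 0.00) ✓; PZ at -98.10° ✓; |PZ| = 14.20 ✓; ∠PZC = 95.50° ✓; |ZC| = 23.30 ✓; ∠ZCB = 111.1° ✓; |CB| = 10.30 ✓; ∠CBV = 138.0° ✓; |BV| = 23.70 ✓; ∠BVL = 52.50° ✓; |VL| = 10.10 ✓; ∠VLW = 99.10° ✓; |LW| = 20.00 ✓; ∠LWU = 79.20° ✓; |WU| = 19.80 ✗.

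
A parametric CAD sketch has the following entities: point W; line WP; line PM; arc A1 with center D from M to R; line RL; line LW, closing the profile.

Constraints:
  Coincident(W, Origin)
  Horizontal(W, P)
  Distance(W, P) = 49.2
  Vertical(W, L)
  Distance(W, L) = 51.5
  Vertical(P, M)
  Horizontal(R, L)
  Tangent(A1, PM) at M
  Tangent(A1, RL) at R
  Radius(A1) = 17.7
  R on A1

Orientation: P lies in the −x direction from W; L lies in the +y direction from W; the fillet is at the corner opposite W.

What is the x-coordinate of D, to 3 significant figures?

-31.5

WL is vertical with |WL| = 51.5 and L on the +y side, so L = (0.00, 51.5). The virtual corner opposite W is at (-49.2, 51.5). A1 meets PM tangentially, so DM is at right angles to PM and A1 meets RL tangentially, so DR is at right angles to RL, with radius 17.7, so the center D sits 17.7 in from both sides at D = (-31.5, 33.8). So D.x = -31.5.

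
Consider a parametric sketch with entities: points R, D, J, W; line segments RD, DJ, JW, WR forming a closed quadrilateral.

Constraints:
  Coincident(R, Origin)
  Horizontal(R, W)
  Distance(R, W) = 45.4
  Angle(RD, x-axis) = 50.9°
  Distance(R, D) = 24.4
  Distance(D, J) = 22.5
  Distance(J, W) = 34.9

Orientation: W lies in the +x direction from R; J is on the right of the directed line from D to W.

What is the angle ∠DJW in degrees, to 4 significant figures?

72.78°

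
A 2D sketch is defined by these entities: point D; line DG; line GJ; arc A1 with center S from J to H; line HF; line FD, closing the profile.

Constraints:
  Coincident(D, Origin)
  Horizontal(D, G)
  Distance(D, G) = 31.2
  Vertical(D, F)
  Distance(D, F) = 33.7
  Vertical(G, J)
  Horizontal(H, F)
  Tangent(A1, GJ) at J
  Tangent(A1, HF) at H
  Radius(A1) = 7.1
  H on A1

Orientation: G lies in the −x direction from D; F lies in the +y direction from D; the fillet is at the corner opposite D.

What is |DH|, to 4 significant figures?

41.43

D is at the origin; DG is horizontal with |DG| = 31.2 and G on the −x side, so G = (-31.20, 0.000). D and F share the same x with |DF| = 33.7 and F on the +y side, so F = (0.000, 33.70). The virtual corner opposite D is at (-31.20, 33.70). Since A1 is tangent to GJ there, SJ ⟂ GJ and A1 meets HF tangentially, so SH is at right angles to HF, with radius 7.1, so the center S sits 7.1 in from both sides at S = (-24.10, 26.60). That places the tangent points at J = (-31.20, 26.60) on GJ and H = (-24.10, 33.70) on HF. Then |DH| = |H − D| = 41.43.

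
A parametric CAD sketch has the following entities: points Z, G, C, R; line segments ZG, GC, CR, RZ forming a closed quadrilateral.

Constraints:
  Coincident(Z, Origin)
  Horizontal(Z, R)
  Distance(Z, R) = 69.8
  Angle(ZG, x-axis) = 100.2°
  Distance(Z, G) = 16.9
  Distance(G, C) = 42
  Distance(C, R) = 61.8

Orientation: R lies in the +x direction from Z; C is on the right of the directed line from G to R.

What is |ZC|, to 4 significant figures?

25.62

Checks: Z = (0.00, 0.00) ✓; |GC| = 42.00 ✓; |CR| = 61.80 ✓.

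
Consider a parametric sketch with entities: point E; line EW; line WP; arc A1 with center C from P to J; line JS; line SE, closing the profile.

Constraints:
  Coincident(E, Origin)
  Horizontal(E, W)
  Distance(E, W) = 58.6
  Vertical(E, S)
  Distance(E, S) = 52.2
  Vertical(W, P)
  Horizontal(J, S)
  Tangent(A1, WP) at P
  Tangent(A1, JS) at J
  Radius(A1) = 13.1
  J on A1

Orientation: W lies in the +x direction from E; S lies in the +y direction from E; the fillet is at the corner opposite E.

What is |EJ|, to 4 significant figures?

69.25

E is at the origin; EW is horizontal with |EW| = 58.6 and W on the +x side, so W = (58.60, 0.000). ES is vertical with |ES| = 52.2 and S on the +y side, so S = (0.000, 52.20). The virtual corner opposite E is at (58.60, 52.20). The tangent condition forces CP to be normal to WP and tangency of A1 to JS means the radius CJ is perpendicular to JS, with radius 13.1, so the center C sits 13.1 in from both sides at C = (45.50, 39.10). That places the tangent points at P = (58.60, 39.10) on WP and J = (45.50, 52.20) on JS. Then |EJ| = |J − E| = 69.25.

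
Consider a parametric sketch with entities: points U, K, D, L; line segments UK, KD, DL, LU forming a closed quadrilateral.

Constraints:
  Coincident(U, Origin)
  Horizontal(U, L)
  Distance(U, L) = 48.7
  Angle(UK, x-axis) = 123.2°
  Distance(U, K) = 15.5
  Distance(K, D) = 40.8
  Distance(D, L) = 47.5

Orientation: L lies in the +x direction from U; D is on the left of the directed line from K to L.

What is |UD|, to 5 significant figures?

45.499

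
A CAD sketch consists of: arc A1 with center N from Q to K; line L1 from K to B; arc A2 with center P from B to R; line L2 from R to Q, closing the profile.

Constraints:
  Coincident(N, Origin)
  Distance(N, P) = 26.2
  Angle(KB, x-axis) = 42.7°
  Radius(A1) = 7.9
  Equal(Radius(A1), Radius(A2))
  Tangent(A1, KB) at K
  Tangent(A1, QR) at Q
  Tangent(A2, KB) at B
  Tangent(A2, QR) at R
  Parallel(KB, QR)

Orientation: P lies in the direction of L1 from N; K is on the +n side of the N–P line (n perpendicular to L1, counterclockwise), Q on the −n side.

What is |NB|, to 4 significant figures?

27.37

The slot axis is L1's direction at 42.7°, so u = (cos 42.7°, sin 42.7°) = (0.7349, 0.6782) and n = (−sin 42.7°, cos 42.7°) = (-0.6782, 0.7349). N is at the origin and P lies 26.2 along u from N, so P = 26.2·u = (19.25, 17.77). Tangency of A1 to both parallel lines with radius 7.9 puts K and Q at N ± 7.9·n: K = (-5.357, 5.806), Q = (5.357, -5.806). Equal radii place B and R the same way about P: B = P + 7.9·n = (13.90, 23.57), R = P − 7.9·n = (24.61, 11.96). Then |NB| = |B − N| = 27.37.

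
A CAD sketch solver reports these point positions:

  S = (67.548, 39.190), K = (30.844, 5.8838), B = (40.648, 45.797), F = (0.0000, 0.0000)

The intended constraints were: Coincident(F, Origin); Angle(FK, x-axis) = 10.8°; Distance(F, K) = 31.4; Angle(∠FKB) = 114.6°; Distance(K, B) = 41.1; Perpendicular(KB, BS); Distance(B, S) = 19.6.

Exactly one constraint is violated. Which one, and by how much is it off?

Distance(B, S) = 19.6 — off by 8.10.

F = (0.00, 0.00) ✓; FK at 10.80° ✓; |FK| = 31.40 ✓; ∠FKB = 114.6° ✓; |KB| = 41.10 ✓; ∠(KB, BS) = 90.00° ✓; |BS| = 27.70 ✗.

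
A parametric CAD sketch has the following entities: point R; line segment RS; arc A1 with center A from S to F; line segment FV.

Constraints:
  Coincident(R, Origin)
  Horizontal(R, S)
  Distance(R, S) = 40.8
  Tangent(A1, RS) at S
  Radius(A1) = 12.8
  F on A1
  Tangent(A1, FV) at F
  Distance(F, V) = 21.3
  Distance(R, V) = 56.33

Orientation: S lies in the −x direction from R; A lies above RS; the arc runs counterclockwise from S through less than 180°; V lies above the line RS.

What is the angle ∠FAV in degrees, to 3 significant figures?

59.0°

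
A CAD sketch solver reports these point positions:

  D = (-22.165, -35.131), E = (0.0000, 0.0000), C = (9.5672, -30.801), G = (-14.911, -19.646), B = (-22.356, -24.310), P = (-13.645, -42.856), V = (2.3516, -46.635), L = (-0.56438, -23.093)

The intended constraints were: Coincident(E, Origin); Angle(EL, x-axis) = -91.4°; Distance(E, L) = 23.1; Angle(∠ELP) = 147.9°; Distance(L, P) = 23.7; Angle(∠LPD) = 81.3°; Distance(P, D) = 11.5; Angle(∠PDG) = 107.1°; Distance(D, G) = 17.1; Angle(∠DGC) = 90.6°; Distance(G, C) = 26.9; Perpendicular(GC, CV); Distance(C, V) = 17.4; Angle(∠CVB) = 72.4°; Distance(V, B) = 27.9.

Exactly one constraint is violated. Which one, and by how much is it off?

Distance(V, B) = 27.9 — off by 5.40.

E = (0.00, 0.00) ✓; EL at -91.40° ✓; |EL| = 23.10 ✓; ∠ELP = 147.9° ✓; |LP| = 23.70 ✓; ∠LPD = 81.30° ✓; |PD| = 11.50 ✓; ∠PDG = 107.1° ✓; |DG| = 17.10 ✓; ∠DGC = 90.60° ✓; |GC| = 26.90 ✓; ∠(GC, CV) = 90.00° ✓; |CV| = 17.40 ✓; ∠CVB = 72.40° ✓; |VB| = 33.30 ✗.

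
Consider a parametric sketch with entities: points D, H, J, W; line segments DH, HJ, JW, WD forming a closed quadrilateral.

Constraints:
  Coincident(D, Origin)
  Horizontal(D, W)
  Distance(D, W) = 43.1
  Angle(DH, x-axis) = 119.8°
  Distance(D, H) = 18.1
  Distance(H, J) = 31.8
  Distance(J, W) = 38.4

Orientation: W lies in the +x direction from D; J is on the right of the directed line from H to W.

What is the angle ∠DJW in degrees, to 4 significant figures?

100.7°

Checks: |HJ| = 31.80 ✓; |JW| = 38.40 ✓.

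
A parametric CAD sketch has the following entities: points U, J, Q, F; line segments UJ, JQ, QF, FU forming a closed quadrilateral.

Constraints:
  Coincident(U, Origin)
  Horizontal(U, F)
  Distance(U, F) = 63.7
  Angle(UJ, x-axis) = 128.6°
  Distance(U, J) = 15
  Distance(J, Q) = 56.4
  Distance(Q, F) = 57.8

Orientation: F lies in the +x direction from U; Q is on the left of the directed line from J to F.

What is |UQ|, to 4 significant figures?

59.05

U is at the origin; UF is horizontal with |UF| = 63.7 and F in +x, so F = (63.7, 0). UJ runs at 128.6° with |UJ| = 15.0, so J = (-9.358, 11.72). Q is determined by |JQ| = 56.4 and |QF| = 57.8 together: it lies at the intersection of circle(J, 56.4) and circle(F, 57.8). With |JF| = 73.99, the foot of the radical line on JF is 35.92 from J and the perpendicular offset is √(56.4² − 35.92²) = 43.49. Taking the left-of-JF solution: Q = (32.99, 48.97).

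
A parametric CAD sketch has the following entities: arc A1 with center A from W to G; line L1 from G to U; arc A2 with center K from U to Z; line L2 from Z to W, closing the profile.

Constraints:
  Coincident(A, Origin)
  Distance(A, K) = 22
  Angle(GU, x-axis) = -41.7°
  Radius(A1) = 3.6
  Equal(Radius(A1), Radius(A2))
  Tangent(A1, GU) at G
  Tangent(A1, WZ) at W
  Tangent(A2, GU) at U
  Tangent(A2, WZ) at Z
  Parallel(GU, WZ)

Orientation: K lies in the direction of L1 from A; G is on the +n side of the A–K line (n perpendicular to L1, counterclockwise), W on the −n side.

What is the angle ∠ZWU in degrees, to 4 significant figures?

18.12°

The slot axis is L1's direction at -41.7°, so u = (cos -41.7°, sin -41.7°) = (0.7466, -0.6652) and n = (−sin -41.7°, cos -41.7°) = (0.6652, 0.7466). A is at the origin and K lies 22.0 along u from A, so K = 22.0·u = (16.43, -14.64). Tangency of A1 to both parallel lines with radius 3.6 puts G and W at A ± 3.6·n: G = (2.395, 2.688), W = (-2.395, -2.688). Equal radii place U and Z the same way about K: U = K + 3.6·n = (18.82, -11.95), Z = K − 3.6·n = (14.03, -17.32). Then cos ∠ZWU = WZ·WU / (|WZ||WU|), giving 18.12°.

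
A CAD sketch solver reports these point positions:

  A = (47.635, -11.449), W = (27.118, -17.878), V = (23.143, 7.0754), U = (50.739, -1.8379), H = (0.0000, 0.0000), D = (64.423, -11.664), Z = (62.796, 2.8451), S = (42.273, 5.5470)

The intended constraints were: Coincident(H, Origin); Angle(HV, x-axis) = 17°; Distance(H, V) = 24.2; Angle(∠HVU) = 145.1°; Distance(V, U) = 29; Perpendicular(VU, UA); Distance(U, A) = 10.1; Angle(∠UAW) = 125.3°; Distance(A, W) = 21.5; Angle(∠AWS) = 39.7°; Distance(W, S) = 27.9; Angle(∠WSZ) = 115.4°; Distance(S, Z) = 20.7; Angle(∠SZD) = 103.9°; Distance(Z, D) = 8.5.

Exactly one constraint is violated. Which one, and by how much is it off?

Distance(Z, D) = 8.5 — off by 6.10.

H = (0.00, 0.00) ✓; HV at 17.00° ✓; |HV| = 24.20 ✓; ∠HVU = 145.1° ✓; |VU| = 29.00 ✓; ∠(VU, UA) = 90.00° ✓; |UA| = 10.10 ✓; ∠UAW = 125.3° ✓; |AW| = 21.50 ✓; ∠AWS = 39.70° ✓; |WS| = 27.90 ✓; ∠WSZ = 115.4° ✓; |SZ| = 20.70 ✓; ∠SZD = 103.9° ✓; |ZD| = 14.60 ✗.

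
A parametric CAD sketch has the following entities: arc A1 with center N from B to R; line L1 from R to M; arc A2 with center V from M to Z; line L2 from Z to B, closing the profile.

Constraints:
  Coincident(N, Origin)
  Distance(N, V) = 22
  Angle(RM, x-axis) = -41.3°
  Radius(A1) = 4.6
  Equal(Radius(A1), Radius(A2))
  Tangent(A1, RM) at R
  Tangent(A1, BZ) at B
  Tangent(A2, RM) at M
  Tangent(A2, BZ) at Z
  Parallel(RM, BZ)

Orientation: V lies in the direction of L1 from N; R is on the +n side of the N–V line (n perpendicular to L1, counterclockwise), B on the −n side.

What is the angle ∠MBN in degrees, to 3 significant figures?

67.3°

Tangency of A1 to both parallel lines with radius 4.6 puts R and B at N ± 4.6·n: R = (3.04, 3.46), B = (-3.04, -3.46). Equal radii place M and Z the same way about V: M = V + 4.6·n = (19.6, -11.1), Z = V − 4.6·n = (13.5, -18.0). Then cos ∠MBN = BM·BN / (|BM||BN|), giving 67.3°.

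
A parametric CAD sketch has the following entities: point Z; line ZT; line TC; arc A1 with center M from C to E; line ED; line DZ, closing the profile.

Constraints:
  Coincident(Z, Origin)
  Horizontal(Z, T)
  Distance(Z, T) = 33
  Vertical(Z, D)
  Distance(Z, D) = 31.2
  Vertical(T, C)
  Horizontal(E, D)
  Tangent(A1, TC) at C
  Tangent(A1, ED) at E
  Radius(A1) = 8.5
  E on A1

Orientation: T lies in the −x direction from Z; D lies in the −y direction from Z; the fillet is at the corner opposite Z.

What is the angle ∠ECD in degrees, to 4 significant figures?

30.56°

Z is at the origin; ZT is horizontal with |ZT| = 33.0 and T on the −x side, so T = (-33.00, 0.000). ZD is vertical with |ZD| = 31.2 and D on the −y side, so D = (0.000, -31.20). The virtual corner opposite Z is at (-33.00, -31.20). Tangency of A1 to TC means the radius MC is perpendicular to TC and A1 meets ED tangentially, so ME is at right angles to ED, with radius 8.5, so the center M sits 8.5 in from both sides at M = (-24.50, -22.70). That places the tangent points at C = (-33.00, -22.70) on TC and E = (-24.50, -31.20) on ED. Then cos ∠ECD = CE·CD / (|CE||CD|), giving 30.56°.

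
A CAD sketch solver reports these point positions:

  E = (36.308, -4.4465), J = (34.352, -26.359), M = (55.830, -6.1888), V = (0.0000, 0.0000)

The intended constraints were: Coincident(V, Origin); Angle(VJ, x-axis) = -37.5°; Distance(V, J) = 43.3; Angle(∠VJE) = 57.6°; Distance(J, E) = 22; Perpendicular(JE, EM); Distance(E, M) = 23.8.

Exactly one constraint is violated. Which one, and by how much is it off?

Distance(E, M) = 23.8 — off by 4.20.

V = (0.00, 0.00) ✓; VJ at -37.50° ✓; |VJ| = 43.30 ✓; ∠VJE = 57.60° ✓; |JE| = 22.00 ✓; ∠(JE, EM) = 90.00° ✓; |EM| = 19.60 ✗.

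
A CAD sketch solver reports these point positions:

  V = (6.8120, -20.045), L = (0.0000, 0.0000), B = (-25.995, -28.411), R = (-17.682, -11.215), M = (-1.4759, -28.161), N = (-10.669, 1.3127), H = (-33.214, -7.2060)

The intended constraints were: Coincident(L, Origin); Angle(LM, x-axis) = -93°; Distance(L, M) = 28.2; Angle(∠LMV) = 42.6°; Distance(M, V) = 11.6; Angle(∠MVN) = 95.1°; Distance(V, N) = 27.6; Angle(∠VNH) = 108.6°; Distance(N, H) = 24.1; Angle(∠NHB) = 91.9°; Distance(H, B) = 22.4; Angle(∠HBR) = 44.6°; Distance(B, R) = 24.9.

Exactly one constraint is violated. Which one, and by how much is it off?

Distance(B, R) = 24.9 — off by 5.80.

L = (0.00, 0.00) ✓; LM at -93.00° ✓; |LM| = 28.20 ✓; ∠LMV = 42.60° ✓; |MV| = 11.60 ✓; ∠MVN = 95.10° ✓; |VN| = 27.60 ✓; ∠VNH = 108.6° ✓; |NH| = 24.10 ✓; ∠NHB = 91.90° ✓; |HB| = 22.40 ✓; ∠HBR = 44.60° ✓; |BR| = 19.10 ✗.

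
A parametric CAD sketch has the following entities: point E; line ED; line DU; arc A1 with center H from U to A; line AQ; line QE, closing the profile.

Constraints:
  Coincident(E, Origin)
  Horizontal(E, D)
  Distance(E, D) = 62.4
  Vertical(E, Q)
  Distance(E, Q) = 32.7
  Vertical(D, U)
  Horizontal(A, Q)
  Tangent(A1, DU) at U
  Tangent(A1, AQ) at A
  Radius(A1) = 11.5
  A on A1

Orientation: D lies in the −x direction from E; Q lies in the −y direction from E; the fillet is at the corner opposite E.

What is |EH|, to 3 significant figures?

55.1

E is at the origin; E and D share the same y with |ED| = 62.4 and D on the −x side, so D = (-62.4, 0.00). EQ is vertical with |EQ| = 32.7 and Q on the −y side, so Q = (0.00, -32.7). The virtual corner opposite E is at (-62.4, -32.7). The tangent condition forces HU to be normal to DU and the tangent condition forces HA to be normal to AQ, with radius 11.5, so the center H sits 11.5 in from both sides at H = (-50.9, -21.2). Then |EH| = |H − E| = 55.1.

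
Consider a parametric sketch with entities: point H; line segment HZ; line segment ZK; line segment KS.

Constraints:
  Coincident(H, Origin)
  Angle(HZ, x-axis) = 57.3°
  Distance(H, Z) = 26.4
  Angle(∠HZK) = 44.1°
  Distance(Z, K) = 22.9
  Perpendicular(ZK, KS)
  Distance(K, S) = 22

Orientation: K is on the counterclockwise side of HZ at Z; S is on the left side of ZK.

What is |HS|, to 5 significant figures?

5.3569

H is at the origin; HZ runs at 57.3° with length 26.4, so Z = 26.4·(cos 57.3°, sin 57.3°) = (14.262, 22.216). ∠HZK = 44.1°, so ZK runs at 57.3° + (180° − 44.1°) = 193.20° from the x-axis; with |ZK| = 22.9, K = Z + 22.9·(cos 193.20°, sin 193.20°) = (-8.0326, 16.987). ZK is perpendicular to KS; with |KS| = 22.0 on the left of ZK, S = K + 22.0·(0.22835, -0.97358) = (-3.0089, -4.4321). Then |HS| = |S − H| = 5.3569.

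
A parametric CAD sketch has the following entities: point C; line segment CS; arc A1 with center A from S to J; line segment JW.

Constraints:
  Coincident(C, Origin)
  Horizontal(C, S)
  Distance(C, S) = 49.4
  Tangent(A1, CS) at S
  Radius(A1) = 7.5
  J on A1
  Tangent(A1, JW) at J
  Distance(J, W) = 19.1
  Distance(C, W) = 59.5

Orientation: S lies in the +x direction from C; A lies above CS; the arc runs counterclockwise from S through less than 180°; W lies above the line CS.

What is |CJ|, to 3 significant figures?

57.5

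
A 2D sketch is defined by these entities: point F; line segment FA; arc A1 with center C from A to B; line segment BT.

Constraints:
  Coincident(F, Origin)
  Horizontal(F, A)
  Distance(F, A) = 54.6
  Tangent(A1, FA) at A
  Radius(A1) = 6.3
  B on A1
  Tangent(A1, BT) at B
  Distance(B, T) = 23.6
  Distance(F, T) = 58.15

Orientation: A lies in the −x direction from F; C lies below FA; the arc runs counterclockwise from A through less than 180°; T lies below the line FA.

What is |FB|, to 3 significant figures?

60.9

F is at the origin; F and A share the same y with |FA| = 54.6 and A on the −x side, so A = (-54.6, 0.00). The tangent condition forces CA to be normal to FA, so C = A + (0, -6.3) = (-54.6, -6.30). Since CB ⟂ BT (tangency), |CT| = √(6.3² + 23.6²) = 24.4 regardless of where B sits on A1. So T lies on both circle(F, 58.15) and circle(C, 24.4); the below-FA intersection is T = (-49.7, -30.2). B is the foot of the tangent from T: B = (-60.2, -9.12).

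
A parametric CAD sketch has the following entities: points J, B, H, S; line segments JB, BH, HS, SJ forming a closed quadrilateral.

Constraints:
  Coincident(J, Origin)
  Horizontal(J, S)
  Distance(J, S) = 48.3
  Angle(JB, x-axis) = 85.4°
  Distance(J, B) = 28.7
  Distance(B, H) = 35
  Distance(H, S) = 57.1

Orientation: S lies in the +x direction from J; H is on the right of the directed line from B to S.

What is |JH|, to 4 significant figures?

9.785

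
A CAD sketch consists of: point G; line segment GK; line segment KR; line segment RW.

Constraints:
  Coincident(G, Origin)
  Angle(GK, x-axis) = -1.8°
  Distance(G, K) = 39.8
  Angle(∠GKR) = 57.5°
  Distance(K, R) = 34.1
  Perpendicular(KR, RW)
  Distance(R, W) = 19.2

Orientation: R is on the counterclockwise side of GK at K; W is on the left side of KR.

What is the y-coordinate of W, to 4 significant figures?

18.27

G is at the origin; GK runs at -1.8° with length 39.8, so K = 39.8·(cos -1.8°, sin -1.8°) = (39.78, -1.250). ∠GKR = 57.5°, so KR runs at -1.8° + (180° − 57.5°) = 120.7° from the x-axis; with |KR| = 34.1, R = K + 34.1·(cos 120.7°, sin 120.7°) = (22.37, 28.07). The perpendicularity gives RW at right angles to KR; with |RW| = 19.2 on the left of KR, W = R + 19.2·(-0.8599, -0.5105) = (5.862, 18.27). So W.y = 18.27.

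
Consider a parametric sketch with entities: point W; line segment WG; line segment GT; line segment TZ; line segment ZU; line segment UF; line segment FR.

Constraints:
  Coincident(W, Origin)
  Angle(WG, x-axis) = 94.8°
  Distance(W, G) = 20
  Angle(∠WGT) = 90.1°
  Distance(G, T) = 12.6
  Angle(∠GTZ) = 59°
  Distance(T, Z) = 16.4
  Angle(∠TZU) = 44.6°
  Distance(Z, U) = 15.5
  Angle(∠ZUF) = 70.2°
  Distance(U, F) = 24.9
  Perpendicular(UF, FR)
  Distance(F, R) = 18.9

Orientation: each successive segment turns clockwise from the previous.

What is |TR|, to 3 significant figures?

23.1

∠ZUF = 70.2° gives UF at -1.30° from the x-axis; with |UF| = 24.9, F = (23.6, 20.4). UF ⟂ FR, so FR runs at -91.3°; with |FR| = 18.9, R = (23.2, 1.52). Then |TR| = |R − T| = 23.1.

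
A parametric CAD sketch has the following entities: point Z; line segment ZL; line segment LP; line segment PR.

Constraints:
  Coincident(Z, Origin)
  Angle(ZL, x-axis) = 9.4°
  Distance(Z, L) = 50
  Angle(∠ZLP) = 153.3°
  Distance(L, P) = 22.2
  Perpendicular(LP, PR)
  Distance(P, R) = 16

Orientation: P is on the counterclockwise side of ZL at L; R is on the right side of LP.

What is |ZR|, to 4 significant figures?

77.14

∠ZLP = 153.3°, so LP runs at 9.4° + (180° − 153.3°) = 36.10° from the x-axis; with |LP| = 22.2, P = L + 22.2·(cos 36.10°, sin 36.10°) = (67.27, 21.25). LP is perpendicular to PR; with |PR| = 16.0 on the right of LP, R = P + 16.0·(0.5892, -0.8080) = (76.69, 8.319). Then |ZR| = |R − Z| = 77.14.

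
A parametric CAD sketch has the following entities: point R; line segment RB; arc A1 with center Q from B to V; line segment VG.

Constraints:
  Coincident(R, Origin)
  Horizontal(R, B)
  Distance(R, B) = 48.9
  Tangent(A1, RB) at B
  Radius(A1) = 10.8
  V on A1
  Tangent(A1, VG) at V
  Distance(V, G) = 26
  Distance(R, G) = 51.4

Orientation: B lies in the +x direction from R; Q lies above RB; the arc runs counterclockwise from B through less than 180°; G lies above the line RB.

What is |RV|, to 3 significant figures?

59.2

Checks: |QV| = 10.80 ✓; ∠(QV, VG) = 90.00° ✓; |VG| = 26.00 ✓; |RG| = 51.40 ✓.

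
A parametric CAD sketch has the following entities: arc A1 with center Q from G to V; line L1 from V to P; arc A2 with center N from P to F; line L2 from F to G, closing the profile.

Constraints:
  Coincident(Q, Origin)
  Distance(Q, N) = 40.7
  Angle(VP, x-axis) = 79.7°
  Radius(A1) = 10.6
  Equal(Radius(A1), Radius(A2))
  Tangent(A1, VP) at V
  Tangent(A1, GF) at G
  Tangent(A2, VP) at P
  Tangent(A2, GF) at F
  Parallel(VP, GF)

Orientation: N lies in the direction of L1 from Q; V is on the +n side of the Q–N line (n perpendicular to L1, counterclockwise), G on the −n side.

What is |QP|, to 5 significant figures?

42.058

Tangency of A1 to both parallel lines with radius 10.6 puts V and G at Q ± 10.6·n: V = (-10.429, 1.8953), G = (10.429, -1.8953). Equal radii place P and F the same way about N: P = N + 10.6·n = (-3.1519, 41.939), F = N − 10.6·n = (17.706, 38.149). Then |QP| = |P − Q| = 42.058.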